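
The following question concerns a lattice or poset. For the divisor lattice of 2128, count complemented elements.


An element a is complemented if some b has a meet b = bottom, a join b = top.
a is complemented iff gcd(a, n/a)=1, i.e. a is a unitary divisor of 2128.
Complemented elements: 1, 7, 16, 19, 112, 133, ... (2 more)
Count: 8


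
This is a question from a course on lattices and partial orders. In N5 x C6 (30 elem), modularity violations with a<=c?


Modular law: if a <= c then a v (b ^ c) = (a v b) ^ c.
Check all triples (a,b,c) with a <= c among 30 elements.
  e.g. a=(a,0), b=(c,0), c=(b,0): lhs=(a,0) != rhs=(b,0)
  e.g. a=(a,0), b=(c,1), c=(b,0): lhs=(a,0) != rhs=(b,0)
Total violating triples: 126


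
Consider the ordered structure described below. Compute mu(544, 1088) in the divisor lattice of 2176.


In a divisor lattice, mu(a,b) = mu(b/a) where mu is the classical Mobius function.
b/a = 1088/544 = 2
Prime factorization of 2: primes [2]
2 is squarefree with 1 prime factor(s), so mu(2) = (-1)^1 = -1


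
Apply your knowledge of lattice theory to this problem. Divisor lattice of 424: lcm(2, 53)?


Join=lcm.
gcd(2,53)=1
lcm=106


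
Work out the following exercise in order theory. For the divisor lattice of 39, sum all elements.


sigma(n) = sum of divisors.
Divisors of 39: [1, 3, 13, 39]
Sum = 56


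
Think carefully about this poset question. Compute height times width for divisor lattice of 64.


Height = length of longest chain minus 1; width = size of largest antichain.
A maximum chain: 1 | 2 | 4 | 8 | 16 | 32 | 64  (height 6).
A maximum antichain: {1}  (width 1).
Product = 6 * 1 = 6


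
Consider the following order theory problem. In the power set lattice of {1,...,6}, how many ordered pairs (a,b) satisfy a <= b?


The order relation is {(a,b) : a <= b}, reflexive so it includes (a,a).
Examples: ({},{}), ({},{1,2}), ({},{1,2,3}), ({},{1,2,3,4}), ({},{1,2,3,4,5}), ...
Total ordered pairs: 729


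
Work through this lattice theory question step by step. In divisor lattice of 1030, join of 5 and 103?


In a divisor lattice, join = lcm (least common multiple).
gcd(5,103) = 1
lcm(5,103) = 5*103/gcd = 515/1 = 515


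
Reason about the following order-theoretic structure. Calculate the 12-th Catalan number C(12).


C(n) = C(2n, n) / (n+1).
C(24, 12) = 2704156
C(12) = 2704156 / 13 = 208012


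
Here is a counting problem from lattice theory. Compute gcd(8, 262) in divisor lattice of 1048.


In a divisor lattice, meet = gcd (greatest common divisor).
By Euclidean algorithm or factoring: gcd(8,262) = 2


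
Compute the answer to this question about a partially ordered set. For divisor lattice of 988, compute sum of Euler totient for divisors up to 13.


Divisors of 988 up to 13: [1, 2, 4, 13]
phi values: [1, 1, 2, 12]
Sum = 16


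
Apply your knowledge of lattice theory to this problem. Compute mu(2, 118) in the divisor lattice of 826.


In a divisor lattice, mu(a,b) = mu(b/a) where mu is the classical Mobius function.
b/a = 118/2 = 59
Prime factorization of 59: primes [59]
59 is squarefree with 1 prime factor(s), so mu(59) = (-1)^1 = -1


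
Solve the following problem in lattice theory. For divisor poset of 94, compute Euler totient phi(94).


phi(n) = n * prod_{p|n} (1 - 1/p).
Prime divisors of 94: [2, 47]
phi(94) = 94 * (1 - 1/2) * (1 - 1/47)
phi(94) = 46


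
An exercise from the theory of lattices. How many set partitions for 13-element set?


B(n) = number of set partitions of an n-element set.
B(n) satisfies the recurrence: B(n+1) = sum_k C(n,k)*B(k).
B(13) = 27644437


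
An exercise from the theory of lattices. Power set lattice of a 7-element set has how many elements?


Power set = 2^n.
2^7 = 128


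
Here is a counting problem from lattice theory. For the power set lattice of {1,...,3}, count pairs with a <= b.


The order relation is {(a,b) : a <= b}, reflexive so it includes (a,a).
Examples: ({},{}), ({},{1,2}), ({},{1,2,3}), ({},{1,3}), ({},{1}), ...
Total ordered pairs: 27


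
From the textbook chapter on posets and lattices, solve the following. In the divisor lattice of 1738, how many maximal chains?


A maximal chain goes from the minimum element to a maximal element via cover relations.
Counting all min-to-max paths in the cover graph.
Total maximal chains: 6


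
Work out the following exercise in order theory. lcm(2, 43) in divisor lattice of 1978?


Join=lcm.
gcd(2,43)=1
lcm=86


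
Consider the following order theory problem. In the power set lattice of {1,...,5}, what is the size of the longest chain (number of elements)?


A chain is a totally ordered subset; we count the number of elements in a maximum chain.
Compute, for each element x, the size of the longest chain ending at x:
  {}: 1
  {1}: 2
  {2}: 2
  {3}: 2
  {4}: 2
  {5}: 2
  ...
A maximum chain: {} < {1} < {1,2} < {1,2,3} < {1,2,3,4} < {1,2,3,4,5}
Number of elements in the longest chain: 6


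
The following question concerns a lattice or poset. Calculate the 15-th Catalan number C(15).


C(n) = C(2n, n) / (n+1).
C(30, 15) = 155117520
C(15) = 155117520 / 16 = 9694845


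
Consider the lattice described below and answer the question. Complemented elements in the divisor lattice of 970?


An element a is complemented if some b has a meet b = bottom, a join b = top.
a is complemented iff gcd(a, n/a)=1, i.e. a is a unitary divisor of 970.
Complemented elements: 1, 2, 5, 10, 97, 194, ... (2 more)
Count: 8


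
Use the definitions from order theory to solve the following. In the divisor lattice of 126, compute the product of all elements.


Divisors of 126: [1, 2, 3, 6, 7, 9, 14, 18, 21, 42, 63, 126]
Product = n^(d(n)/2) = 126^(12/2)
Product = 4001504141376


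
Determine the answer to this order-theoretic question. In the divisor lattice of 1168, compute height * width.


Height = length of longest chain minus 1; width = size of largest antichain.
A maximum chain: 1 | 73 | 146 | 292 | 584 | 1168  (height 5).
A maximum antichain: {2, 73}  (width 2).
Product = 5 * 2 = 10


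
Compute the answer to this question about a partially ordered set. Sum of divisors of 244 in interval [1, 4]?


Interval [1,4] in divisors of 244: [1, 2, 4]
Sum = 7


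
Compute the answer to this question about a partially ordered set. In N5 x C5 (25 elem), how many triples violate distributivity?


Distributive law: a ^ (b v c) = (a ^ b) v (a ^ c).
Check all 25^3 = 15625 ordered triples (a,b,c).
  e.g. a=(b,0), b=(a,0), c=(c,0): lhs=(b,0) != rhs=(a,0)
  e.g. a=(b,0), b=(a,0), c=(c,1): lhs=(b,0) != rhs=(a,0)
Total violating triples: 250


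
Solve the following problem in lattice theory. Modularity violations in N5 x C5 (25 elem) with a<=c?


Modular law: if a <= c then a v (b ^ c) = (a v b) ^ c.
Check all triples (a,b,c) with a <= c among 25 elements.
  e.g. a=(a,0), b=(c,0), c=(b,0): lhs=(a,0) != rhs=(b,0)
  e.g. a=(a,0), b=(c,1), c=(b,0): lhs=(a,0) != rhs=(b,0)
Total violating triples: 75


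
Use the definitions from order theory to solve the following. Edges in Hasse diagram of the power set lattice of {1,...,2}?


A cover relation a -< b holds when a < b with no c strictly between.
Cover relations:
  {} -< {1}
  {} -< {2}
  {1} -< {1,2}
  {2} -< {1,2}
Total: 4


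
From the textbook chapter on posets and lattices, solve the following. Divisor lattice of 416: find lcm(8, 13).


In a divisor lattice, join = lcm (least common multiple).
gcd(8,13) = 1
lcm(8,13) = 8*13/gcd = 104/1 = 104


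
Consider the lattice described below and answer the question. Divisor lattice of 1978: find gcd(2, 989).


In a divisor lattice, meet = gcd (greatest common divisor).
By Euclidean algorithm or factoring: gcd(2,989) = 1


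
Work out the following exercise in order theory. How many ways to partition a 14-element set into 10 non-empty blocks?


S(n,k) = k*S(n-1,k) + S(n-1,k-1).
S(13,10) = 39325, S(13,9) = 359502
S(14,10) = 10*39325 + 359502 = 393250 + 359502
S(14,10) = 752752


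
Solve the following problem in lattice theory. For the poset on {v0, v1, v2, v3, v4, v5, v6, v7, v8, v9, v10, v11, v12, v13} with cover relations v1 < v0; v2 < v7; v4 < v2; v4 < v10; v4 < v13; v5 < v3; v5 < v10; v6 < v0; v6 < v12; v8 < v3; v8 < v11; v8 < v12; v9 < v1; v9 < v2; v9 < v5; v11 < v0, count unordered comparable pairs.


A comparable pair {a,b} has a < b or b < a in the order.
Count unordered pairs where one element is strictly below the other.
Examples: {v0,v1}, {v0,v6}, {v0,v8}, {v0,v9}, ...
Total comparable pairs: 22


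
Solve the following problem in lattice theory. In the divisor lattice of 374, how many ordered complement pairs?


Complement pair (a,b): a meet b = bottom, a join b = top.
Here: gcd(a,b)=1 and lcm(a,b)=374, i.e. a*b=374 with a,b coprime.
Pairs found: (1,374), (2,187), (11,34), (17,22), ... (4 more)
Total ordered pairs: 8


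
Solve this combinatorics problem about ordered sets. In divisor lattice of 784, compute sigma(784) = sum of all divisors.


sigma(n) = sum of divisors.
Divisors of 784: [1, 2, 4, 7, 8, 14, 16, 28, 49, 56, 98, 112, 196, 392, 784]
Sum = 1767


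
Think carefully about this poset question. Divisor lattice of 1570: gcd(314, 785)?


Meet=gcd.
gcd(314,785)=157


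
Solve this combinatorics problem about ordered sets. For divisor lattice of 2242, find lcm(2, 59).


In a divisor lattice, join = lcm (least common multiple).
Compute lcm iteratively: start with first element, then lcm(current, next).
Elements: [2, 59]
lcm(2,59) = 118
Final lcm = 118


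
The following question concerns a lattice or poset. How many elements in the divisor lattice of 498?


Divisors of 498: [1, 2, 3, 6, 83, 166, 249, 498]
Count: 8


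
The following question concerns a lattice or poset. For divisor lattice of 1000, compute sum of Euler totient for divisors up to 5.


Divisors of 1000 up to 5: [1, 2, 4, 5]
phi values: [1, 1, 2, 4]
Sum = 8


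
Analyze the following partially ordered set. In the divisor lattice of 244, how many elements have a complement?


An element a is complemented if some b has a meet b = bottom, a join b = top.
a is complemented iff gcd(a, n/a)=1, i.e. a is a unitary divisor of 244.
Complemented elements: 1, 4, 61, 244
Count: 4


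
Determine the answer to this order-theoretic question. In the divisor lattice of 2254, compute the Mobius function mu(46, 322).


In a divisor lattice, mu(a,b) = mu(b/a) where mu is the classical Mobius function.
b/a = 322/46 = 7
Prime factorization of 7: primes [7]
7 is squarefree with 1 prime factor(s), so mu(7) = (-1)^1 = -1


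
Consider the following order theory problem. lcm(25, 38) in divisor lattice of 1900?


Join=lcm.
gcd(25,38)=1
lcm=950


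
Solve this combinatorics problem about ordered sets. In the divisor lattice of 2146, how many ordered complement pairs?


Complement pair (a,b): a meet b = bottom, a join b = top.
Here: gcd(a,b)=1 and lcm(a,b)=2146, i.e. a*b=2146 with a,b coprime.
Pairs found: (1,2146), (2,1073), (29,74), (37,58), ... (4 more)
Total ordered pairs: 8


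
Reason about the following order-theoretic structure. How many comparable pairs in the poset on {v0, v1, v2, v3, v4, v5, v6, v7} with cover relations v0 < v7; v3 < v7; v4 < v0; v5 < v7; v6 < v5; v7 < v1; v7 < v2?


A comparable pair {a,b} has a < b or b < a in the order.
Count unordered pairs where one element is strictly below the other.
Examples: {v0,v1}, {v0,v2}, {v0,v4}, {v0,v7}, ...
Total comparable pairs: 19


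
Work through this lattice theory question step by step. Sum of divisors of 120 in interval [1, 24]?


Interval [1,24] in divisors of 120: [1, 2, 3, 4, 6, 8, 12, 24]
Sum = 60


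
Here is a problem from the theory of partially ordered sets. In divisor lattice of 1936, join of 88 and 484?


In a divisor lattice, join = lcm (least common multiple).
gcd(88,484) = 44
lcm(88,484) = 88*484/gcd = 42592/44 = 968


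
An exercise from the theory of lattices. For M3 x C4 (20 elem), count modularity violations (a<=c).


Modular law: if a <= c then a v (b ^ c) = (a v b) ^ c.
Check all triples (a,b,c) with a <= c among 20 elements.
This lattice is modular (diamonds M_m and their chain-products are modular).
Total violating triples: 0


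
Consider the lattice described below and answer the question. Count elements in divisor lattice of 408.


Divisors of 408: [1, 2, 3, 4, 6, 8, 12, 17, 24, 34, 51, 68, 102, 136, 204, 408]
Count: 16


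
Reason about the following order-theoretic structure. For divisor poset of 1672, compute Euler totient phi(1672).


phi(n) = n * prod_{p|n} (1 - 1/p).
Prime divisors of 1672: [2, 11, 19]
phi(1672) = 1672 * (1 - 1/2) * (1 - 1/11) * (1 - 1/19)
phi(1672) = 720


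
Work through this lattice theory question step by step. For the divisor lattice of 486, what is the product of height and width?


Height = length of longest chain minus 1; width = size of largest antichain.
A maximum chain: 1 | 3 | 9 | 27 | 81 | 243 | 486  (height 6).
A maximum antichain: {2, 3}  (width 2).
Product = 6 * 2 = 12


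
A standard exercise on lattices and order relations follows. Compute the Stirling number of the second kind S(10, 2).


S(n,k) = k*S(n-1,k) + S(n-1,k-1).
S(9,2) = 255, S(9,1) = 1
S(10,2) = 2*255 + 1 = 510 + 1
S(10,2) = 511


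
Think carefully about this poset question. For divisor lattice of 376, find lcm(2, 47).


In a divisor lattice, join = lcm (least common multiple).
Compute lcm iteratively: start with first element, then lcm(current, next).
Elements: [2, 47]
lcm(2,47) = 94
Final lcm = 94


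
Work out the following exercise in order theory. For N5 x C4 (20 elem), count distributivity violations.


Distributive law: a ^ (b v c) = (a ^ b) v (a ^ c).
Check all 20^3 = 8000 ordered triples (a,b,c).
  e.g. a=(b,0), b=(a,0), c=(c,0): lhs=(b,0) != rhs=(a,0)
  e.g. a=(b,0), b=(a,0), c=(c,1): lhs=(b,0) != rhs=(a,0)
Total violating triples: 128


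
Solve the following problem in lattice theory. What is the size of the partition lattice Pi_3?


B(n) = number of set partitions of an n-element set.
B(n) satisfies the recurrence: B(n+1) = sum_k C(n,k)*B(k).
B(3) = 5


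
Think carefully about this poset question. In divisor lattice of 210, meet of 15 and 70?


In a divisor lattice, meet = gcd (greatest common divisor).
By Euclidean algorithm or factoring: gcd(15,70) = 5


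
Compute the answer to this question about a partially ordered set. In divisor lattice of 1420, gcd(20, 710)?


Meet=gcd.
gcd(20,710)=10


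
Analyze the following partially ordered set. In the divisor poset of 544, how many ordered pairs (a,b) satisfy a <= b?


The order relation is {(a,b) : a <= b}, reflexive so it includes (a,a).
Examples: (1,1), (1,136), (1,16), (1,17), (1,2), ...
Total ordered pairs: 63


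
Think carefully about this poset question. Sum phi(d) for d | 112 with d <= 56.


Divisors of 112 up to 56: [1, 2, 4, 7, 8, 14, 16, 28, 56]
phi values: [1, 1, 2, 6, 4, 6, 8, 12, 24]
Sum = 64


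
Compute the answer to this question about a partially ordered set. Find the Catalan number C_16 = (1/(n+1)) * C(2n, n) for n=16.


C(n) = C(2n, n) / (n+1).
C(32, 16) = 601080390
C(16) = 601080390 / 17 = 35357670


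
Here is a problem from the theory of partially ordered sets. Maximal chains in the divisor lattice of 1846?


A maximal chain goes from the minimum element to a maximal element via cover relations.
Counting all min-to-max paths in the cover graph.
Total maximal chains: 6


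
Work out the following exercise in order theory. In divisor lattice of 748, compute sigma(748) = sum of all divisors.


sigma(n) = sum of divisors.
Divisors of 748: [1, 2, 4, 11, 17, 22, 34, 44, 68, 187, 374, 748]
Sum = 1512


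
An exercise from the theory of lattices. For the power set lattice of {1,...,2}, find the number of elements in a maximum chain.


A chain is a totally ordered subset; we count the number of elements in a maximum chain.
Compute, for each element x, the size of the longest chain ending at x:
  {}: 1
  {1}: 2
  {2}: 2
  {1,2}: 3
A maximum chain: {} < {1} < {1,2}
Number of elements in the longest chain: 3


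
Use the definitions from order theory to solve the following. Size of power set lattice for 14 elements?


Power set = 2^n.
2^14 = 16384


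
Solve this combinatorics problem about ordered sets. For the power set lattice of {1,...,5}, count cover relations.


A cover relation a -< b holds when a < b with no c strictly between.
Cover relations:
  {} -< {1}
  {} -< {2}
  {} -< {3}
  {} -< {4}
  {} -< {5}
  {1} -< {1,2}
  {1} -< {1,3}
  {1} -< {1,4}
  ...72 more
Total: 80


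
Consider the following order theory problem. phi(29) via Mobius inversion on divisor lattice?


phi(n) = n * prod_{p|n} (1 - 1/p).
Prime divisors of 29: [29]
phi(29) = 29 * (1 - 1/29)
phi(29) = 28


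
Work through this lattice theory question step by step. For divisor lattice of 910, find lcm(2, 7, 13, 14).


In a divisor lattice, join = lcm (least common multiple).
Compute lcm iteratively: start with first element, then lcm(current, next).
Elements: [2, 7, 13, 14]
lcm(2,7) = 14
lcm(14,13) = 182
lcm(182,14) = 182
Final lcm = 182


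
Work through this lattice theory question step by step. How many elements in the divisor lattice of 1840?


Divisors of 1840: [1, 2, 4, 5, 8, 10, 16, 20, 23, 40, 46, 80, 92, 115, 184, 230, 368, 460, 920, 1840]
Count: 20


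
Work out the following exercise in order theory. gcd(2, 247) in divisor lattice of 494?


Meet=gcd.
gcd(2,247)=1


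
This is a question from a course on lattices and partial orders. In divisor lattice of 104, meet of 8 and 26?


In a divisor lattice, meet = gcd (greatest common divisor).
By Euclidean algorithm or factoring: gcd(8,26) = 2


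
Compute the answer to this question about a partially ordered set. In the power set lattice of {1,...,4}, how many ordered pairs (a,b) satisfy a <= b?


The order relation is {(a,b) : a <= b}, reflexive so it includes (a,a).
Examples: ({},{}), ({},{1,2}), ({},{1,2,3}), ({},{1,2,3,4}), ({},{1,2,4}), ...
Total ordered pairs: 81


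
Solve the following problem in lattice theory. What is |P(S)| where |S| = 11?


Power set = 2^n.
2^11 = 2048


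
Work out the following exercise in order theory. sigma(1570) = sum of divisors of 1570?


sigma(n) = sum of divisors.
Divisors of 1570: [1, 2, 5, 10, 157, 314, 785, 1570]
Sum = 2844


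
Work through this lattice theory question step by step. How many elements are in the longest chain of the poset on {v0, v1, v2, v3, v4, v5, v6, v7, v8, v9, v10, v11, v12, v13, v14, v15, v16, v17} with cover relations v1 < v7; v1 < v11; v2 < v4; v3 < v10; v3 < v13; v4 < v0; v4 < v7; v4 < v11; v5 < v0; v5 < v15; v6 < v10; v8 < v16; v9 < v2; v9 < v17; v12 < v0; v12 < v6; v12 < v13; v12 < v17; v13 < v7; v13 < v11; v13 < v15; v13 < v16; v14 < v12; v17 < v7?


A chain is a totally ordered subset; we count the number of elements in a maximum chain.
Compute, for each element x, the size of the longest chain ending at x:
  v1: 1
  v3: 1
  v5: 1
  v8: 1
  v9: 1
  v14: 1
  ...
A maximum chain: v9 < v2 < v4 < v0
Number of elements in the longest chain: 4


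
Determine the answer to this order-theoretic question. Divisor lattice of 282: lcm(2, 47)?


Join=lcm.
gcd(2,47)=1
lcm=94


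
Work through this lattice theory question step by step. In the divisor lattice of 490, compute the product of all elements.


Divisors of 490: [1, 2, 5, 7, 10, 14, 35, 49, 70, 98, 245, 490]
Product = n^(d(n)/2) = 490^(12/2)
Product = 13841287201000000


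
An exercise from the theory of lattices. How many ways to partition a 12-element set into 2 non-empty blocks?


S(n,k) = k*S(n-1,k) + S(n-1,k-1).
S(11,2) = 1023, S(11,1) = 1
S(12,2) = 2*1023 + 1 = 2046 + 1
S(12,2) = 2047


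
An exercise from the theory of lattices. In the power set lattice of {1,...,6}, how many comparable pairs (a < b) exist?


A comparable pair {a,b} has a < b or b < a in the order.
Count unordered pairs where one element is strictly below the other.
Examples: {{},{1}}, {{},{2}}, {{},{3}}, {{},{4}}, ...
Total comparable pairs: 665


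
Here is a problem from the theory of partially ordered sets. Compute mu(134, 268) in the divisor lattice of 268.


In a divisor lattice, mu(a,b) = mu(b/a) where mu is the classical Mobius function.
b/a = 268/134 = 2
Prime factorization of 2: primes [2]
2 is squarefree with 1 prime factor(s), so mu(2) = (-1)^1 = -1


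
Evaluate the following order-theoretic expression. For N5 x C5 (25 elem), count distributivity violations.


Distributive law: a ^ (b v c) = (a ^ b) v (a ^ c).
Check all 25^3 = 15625 ordered triples (a,b,c).
  e.g. a=(b,0), b=(a,0), c=(c,0): lhs=(b,0) != rhs=(a,0)
  e.g. a=(b,0), b=(a,0), c=(c,1): lhs=(b,0) != rhs=(a,0)
Total violating triples: 250


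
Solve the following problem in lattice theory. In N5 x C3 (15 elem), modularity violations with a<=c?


Modular law: if a <= c then a v (b ^ c) = (a v b) ^ c.
Check all triples (a,b,c) with a <= c among 15 elements.
  e.g. a=(a,0), b=(c,0), c=(b,0): lhs=(a,0) != rhs=(b,0)
  e.g. a=(a,0), b=(c,1), c=(b,0): lhs=(a,0) != rhs=(b,0)
Total violating triples: 18


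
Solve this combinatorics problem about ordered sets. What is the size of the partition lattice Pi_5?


B(n) = number of set partitions of an n-element set.
B(n) satisfies the recurrence: B(n+1) = sum_k C(n,k)*B(k).
B(5) = 52


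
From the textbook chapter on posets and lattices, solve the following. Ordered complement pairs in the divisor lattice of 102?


Complement pair (a,b): a meet b = bottom, a join b = top.
Here: gcd(a,b)=1 and lcm(a,b)=102, i.e. a*b=102 with a,b coprime.
Pairs found: (1,102), (2,51), (3,34), (6,17), ... (4 more)
Total ordered pairs: 8


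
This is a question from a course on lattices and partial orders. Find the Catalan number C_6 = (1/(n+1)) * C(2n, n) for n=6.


C(n) = C(2n, n) / (n+1).
C(12, 6) = 924
C(6) = 924 / 7 = 132


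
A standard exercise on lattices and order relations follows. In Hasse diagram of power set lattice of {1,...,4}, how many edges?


A cover relation a -< b holds when a < b with no c strictly between.
Cover relations:
  {} -< {1}
  {} -< {2}
  {} -< {3}
  {} -< {4}
  {1} -< {1,2}
  {1} -< {1,3}
  {1} -< {1,4}
  {2} -< {1,2}
  ...24 more
Total: 32


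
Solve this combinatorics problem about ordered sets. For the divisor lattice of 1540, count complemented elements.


An element a is complemented if some b has a meet b = bottom, a join b = top.
a is complemented iff gcd(a, n/a)=1, i.e. a is a unitary divisor of 1540.
Complemented elements: 1, 4, 5, 7, 11, 20, ... (10 more)
Count: 16


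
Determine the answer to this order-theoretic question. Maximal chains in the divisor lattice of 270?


A maximal chain goes from the minimum element to a maximal element via cover relations.
Counting all min-to-max paths in the cover graph.
Total maximal chains: 20


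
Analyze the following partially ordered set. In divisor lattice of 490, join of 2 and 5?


In a divisor lattice, join = lcm (least common multiple).
gcd(2,5) = 1
lcm(2,5) = 2*5/gcd = 10/1 = 10


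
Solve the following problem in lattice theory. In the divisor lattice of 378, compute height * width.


Height = length of longest chain minus 1; width = size of largest antichain.
A maximum chain: 1 | 7 | 21 | 63 | 189 | 378  (height 5).
A maximum antichain: {6, 9, 14, 21}  (width 4).
Product = 5 * 4 = 20


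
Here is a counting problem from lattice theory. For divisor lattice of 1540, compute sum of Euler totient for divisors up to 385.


Divisors of 1540 up to 385: [1, 2, 4, 5, 7, 10, 11, 14, 20, 22, 28, 35, 44, 55, 70, 77, 110, 140, 154, 220, 308, 385]
phi values: [1, 1, 2, 4, 6, 4, 10, 6, 8, 10, 12, 24, 20, 40, 24, 60, 40, 48, 60, 80, 120, 240]
Sum = 820


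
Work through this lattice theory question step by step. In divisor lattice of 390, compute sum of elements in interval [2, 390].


Interval [2,390] in divisors of 390: [2, 6, 10, 26, 30, 78, 130, 390]
Sum = 672


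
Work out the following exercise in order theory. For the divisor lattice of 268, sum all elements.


sigma(n) = sum of divisors.
Divisors of 268: [1, 2, 4, 67, 134, 268]
Sum = 476


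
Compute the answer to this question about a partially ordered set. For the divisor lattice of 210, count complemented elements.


An element a is complemented if some b has a meet b = bottom, a join b = top.
a is complemented iff gcd(a, n/a)=1, i.e. a is a unitary divisor of 210.
Complemented elements: 1, 2, 3, 5, 6, 7, ... (10 more)
Count: 16


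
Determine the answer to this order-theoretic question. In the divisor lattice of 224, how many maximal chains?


A maximal chain goes from the minimum element to a maximal element via cover relations.
Counting all min-to-max paths in the cover graph.
Total maximal chains: 6


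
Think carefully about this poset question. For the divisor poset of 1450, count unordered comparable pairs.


A comparable pair {a,b} has a < b or b < a in the order.
Count unordered pairs where one element is strictly below the other.
Examples: {1,2}, {1,5}, {1,10}, {1,25}, ...
Total comparable pairs: 42


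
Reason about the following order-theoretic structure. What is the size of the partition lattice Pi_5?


B(n) = number of set partitions of an n-element set.
B(n) satisfies the recurrence: B(n+1) = sum_k C(n,k)*B(k).
B(5) = 52


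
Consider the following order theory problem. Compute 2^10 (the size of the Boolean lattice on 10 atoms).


Power set = 2^n.
2^10 = 1024


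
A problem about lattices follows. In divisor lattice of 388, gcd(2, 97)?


Meet=gcd.
gcd(2,97)=1


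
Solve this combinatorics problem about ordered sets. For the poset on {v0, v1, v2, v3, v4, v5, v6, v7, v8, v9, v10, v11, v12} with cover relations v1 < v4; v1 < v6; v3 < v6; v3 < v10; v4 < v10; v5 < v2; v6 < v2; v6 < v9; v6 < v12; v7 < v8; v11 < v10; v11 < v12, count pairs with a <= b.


The order relation is {(a,b) : a <= b}, reflexive so it includes (a,a).
Examples: (v0,v0), (v1,v1), (v1,v10), (v1,v12), (v1,v2), ...
Total ordered pairs: 32


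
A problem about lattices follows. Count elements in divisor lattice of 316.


Divisors of 316: [1, 2, 4, 79, 158, 316]
Count: 6


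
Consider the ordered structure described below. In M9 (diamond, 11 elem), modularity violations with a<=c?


Modular law: if a <= c then a v (b ^ c) = (a v b) ^ c.
Check all triples (a,b,c) with a <= c among 11 elements.
This lattice is modular (diamonds M_m and their chain-products are modular).
Total violating triples: 0


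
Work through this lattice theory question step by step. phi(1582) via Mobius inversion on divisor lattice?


phi(n) = n * prod_{p|n} (1 - 1/p).
Prime divisors of 1582: [2, 7, 113]
phi(1582) = 1582 * (1 - 1/2) * (1 - 1/7) * (1 - 1/113)
phi(1582) = 672


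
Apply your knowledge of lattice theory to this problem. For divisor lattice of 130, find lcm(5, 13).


In a divisor lattice, join = lcm (least common multiple).
Compute lcm iteratively: start with first element, then lcm(current, next).
Elements: [5, 13]
lcm(5,13) = 65
Final lcm = 65


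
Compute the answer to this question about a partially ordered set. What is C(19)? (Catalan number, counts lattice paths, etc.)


C(n) = C(2n, n) / (n+1).
C(38, 19) = 35345263800
C(19) = 35345263800 / 20 = 1767263190


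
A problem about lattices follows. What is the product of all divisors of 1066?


Divisors of 1066: [1, 2, 13, 26, 41, 82, 533, 1066]
Product = n^(d(n)/2) = 1066^(8/2)
Product = 1291304958736


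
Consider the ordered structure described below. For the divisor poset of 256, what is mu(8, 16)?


In a divisor lattice, mu(a,b) = mu(b/a) where mu is the classical Mobius function.
b/a = 16/8 = 2
Prime factorization of 2: primes [2]
2 is squarefree with 1 prime factor(s), so mu(2) = (-1)^1 = -1


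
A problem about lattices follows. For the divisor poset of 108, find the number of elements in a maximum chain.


A chain is a totally ordered subset; we count the number of elements in a maximum chain.
Compute, for each element x, the size of the longest chain ending at x:
  1: 1
  2: 2
  3: 2
  4: 3
  9: 3
  6: 3
  ...
A maximum chain: 1 < 2 < 4 < 12 < 36 < 108
Number of elements in the longest chain: 6


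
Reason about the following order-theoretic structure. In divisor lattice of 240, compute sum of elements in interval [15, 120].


Interval [15,120] in divisors of 240: [15, 30, 60, 120]
Sum = 225


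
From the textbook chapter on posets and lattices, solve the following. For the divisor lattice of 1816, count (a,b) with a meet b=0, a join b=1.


Complement pair (a,b): a meet b = bottom, a join b = top.
Here: gcd(a,b)=1 and lcm(a,b)=1816, i.e. a*b=1816 with a,b coprime.
Pairs found: (1,1816), (8,227), (227,8), (1816,1)
Total ordered pairs: 4


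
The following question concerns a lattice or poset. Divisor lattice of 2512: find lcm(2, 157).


In a divisor lattice, join = lcm (least common multiple).
gcd(2,157) = 1
lcm(2,157) = 2*157/gcd = 314/1 = 314


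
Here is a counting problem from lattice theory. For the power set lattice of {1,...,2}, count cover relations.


A cover relation a -< b holds when a < b with no c strictly between.
Cover relations:
  {} -< {1}
  {} -< {2}
  {1} -< {1,2}
  {2} -< {1,2}
Total: 4


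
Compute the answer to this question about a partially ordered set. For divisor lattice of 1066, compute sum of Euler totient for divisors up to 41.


Divisors of 1066 up to 41: [1, 2, 13, 26, 41]
phi values: [1, 1, 12, 12, 40]
Sum = 66


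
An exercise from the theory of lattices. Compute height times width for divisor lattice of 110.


Height = length of longest chain minus 1; width = size of largest antichain.
A maximum chain: 1 | 11 | 55 | 110  (height 3).
A maximum antichain: {2, 5, 11}  (width 3).
Product = 3 * 3 = 9


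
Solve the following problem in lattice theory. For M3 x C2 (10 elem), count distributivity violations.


Distributive law: a ^ (b v c) = (a ^ b) v (a ^ c).
Check all 10^3 = 1000 ordered triples (a,b,c).
  e.g. a=(a1,0), b=(a2,0), c=(a3,0): lhs=(a1,0) != rhs=(0,0)
  e.g. a=(a1,0), b=(a2,0), c=(a3,1): lhs=(a1,0) != rhs=(0,0)
Total violating triples: 48


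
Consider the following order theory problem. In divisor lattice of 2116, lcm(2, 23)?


Join=lcm.
gcd(2,23)=1
lcm=46


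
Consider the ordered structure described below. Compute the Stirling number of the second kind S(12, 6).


S(n,k) = k*S(n-1,k) + S(n-1,k-1).
S(11,6) = 179487, S(11,5) = 246730
S(12,6) = 6*179487 + 246730 = 1076922 + 246730
S(12,6) = 1323652


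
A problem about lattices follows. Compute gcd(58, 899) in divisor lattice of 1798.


In a divisor lattice, meet = gcd (greatest common divisor).
By Euclidean algorithm or factoring: gcd(58,899) = 29


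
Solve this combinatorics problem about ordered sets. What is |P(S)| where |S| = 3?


Power set = 2^n.
2^3 = 8


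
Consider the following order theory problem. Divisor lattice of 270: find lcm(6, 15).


In a divisor lattice, join = lcm (least common multiple).
gcd(6,15) = 3
lcm(6,15) = 6*15/gcd = 90/3 = 30


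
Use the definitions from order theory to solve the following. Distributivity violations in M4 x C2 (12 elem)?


Distributive law: a ^ (b v c) = (a ^ b) v (a ^ c).
Check all 12^3 = 1728 ordered triples (a,b,c).
  e.g. a=(a1,0), b=(a2,0), c=(a3,0): lhs=(a1,0) != rhs=(0,0)
  e.g. a=(a1,0), b=(a2,0), c=(a3,1): lhs=(a1,0) != rhs=(0,0)
Total violating triples: 192


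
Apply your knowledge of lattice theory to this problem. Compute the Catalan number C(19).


C(n) = C(2n, n) / (n+1).
C(38, 19) = 35345263800
C(19) = 35345263800 / 20 = 1767263190


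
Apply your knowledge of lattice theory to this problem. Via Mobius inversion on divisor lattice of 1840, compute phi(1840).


phi(n) = n * prod_{p|n} (1 - 1/p).
Prime divisors of 1840: [2, 5, 23]
phi(1840) = 1840 * (1 - 1/2) * (1 - 1/5) * (1 - 1/23)
phi(1840) = 704


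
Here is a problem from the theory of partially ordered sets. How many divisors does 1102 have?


Divisors of 1102: [1, 2, 19, 29, 38, 58, 551, 1102]
Count: 8


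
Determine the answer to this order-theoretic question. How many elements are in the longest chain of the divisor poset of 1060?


A chain is a totally ordered subset; we count the number of elements in a maximum chain.
Compute, for each element x, the size of the longest chain ending at x:
  1: 1
  2: 2
  5: 2
  53: 2
  4: 3
  10: 3
  ...
A maximum chain: 1 < 2 < 4 < 20 < 1060
Number of elements in the longest chain: 5


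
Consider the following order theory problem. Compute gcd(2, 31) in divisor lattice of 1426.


In a divisor lattice, meet = gcd (greatest common divisor).
By Euclidean algorithm or factoring: gcd(2,31) = 1


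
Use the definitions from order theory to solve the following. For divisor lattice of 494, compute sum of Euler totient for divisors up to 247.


Divisors of 494 up to 247: [1, 2, 13, 19, 26, 38, 247]
phi values: [1, 1, 12, 18, 12, 18, 216]
Sum = 278


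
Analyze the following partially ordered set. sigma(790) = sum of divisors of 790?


sigma(n) = sum of divisors.
Divisors of 790: [1, 2, 5, 10, 79, 158, 395, 790]
Sum = 1440


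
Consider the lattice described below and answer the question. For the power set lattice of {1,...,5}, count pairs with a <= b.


The order relation is {(a,b) : a <= b}, reflexive so it includes (a,a).
Examples: ({},{}), ({},{1,2}), ({},{1,2,3}), ({},{1,2,3,4}), ({},{1,2,3,4,5}), ...
Total ordered pairs: 243


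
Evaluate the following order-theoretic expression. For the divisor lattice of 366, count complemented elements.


An element a is complemented if some b has a meet b = bottom, a join b = top.
a is complemented iff gcd(a, n/a)=1, i.e. a is a unitary divisor of 366.
Complemented elements: 1, 2, 3, 6, 61, 122, ... (2 more)
Count: 8


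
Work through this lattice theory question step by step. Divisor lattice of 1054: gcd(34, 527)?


Meet=gcd.
gcd(34,527)=17


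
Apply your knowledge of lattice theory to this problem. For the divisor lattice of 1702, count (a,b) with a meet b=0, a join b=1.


Complement pair (a,b): a meet b = bottom, a join b = top.
Here: gcd(a,b)=1 and lcm(a,b)=1702, i.e. a*b=1702 with a,b coprime.
Pairs found: (1,1702), (2,851), (23,74), (37,46), ... (4 more)
Total ordered pairs: 8


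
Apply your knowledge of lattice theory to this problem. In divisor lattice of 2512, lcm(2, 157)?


Join=lcm.
gcd(2,157)=1
lcm=314


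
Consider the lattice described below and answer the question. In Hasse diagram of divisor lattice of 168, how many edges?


A cover relation a -< b holds when a < b with no c strictly between.
Cover relations:
  1 -< 2
  1 -< 3
  1 -< 7
  2 -< 4
  2 -< 6
  2 -< 14
  3 -< 6
  3 -< 21
  ...20 more
Total: 28


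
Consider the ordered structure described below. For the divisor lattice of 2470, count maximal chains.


A maximal chain goes from the minimum element to a maximal element via cover relations.
Counting all min-to-max paths in the cover graph.
Total maximal chains: 24


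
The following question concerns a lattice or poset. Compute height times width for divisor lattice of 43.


Height = length of longest chain minus 1; width = size of largest antichain.
A maximum chain: 1 | 43  (height 1).
A maximum antichain: {1}  (width 1).
Product = 1 * 1 = 1


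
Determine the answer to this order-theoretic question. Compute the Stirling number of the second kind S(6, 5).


S(n,k) = k*S(n-1,k) + S(n-1,k-1).
S(5,5) = 1, S(5,4) = 10
S(6,5) = 5*1 + 10 = 5 + 10
S(6,5) = 15


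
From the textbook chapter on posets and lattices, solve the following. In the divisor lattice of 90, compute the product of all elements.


Divisors of 90: [1, 2, 3, 5, 6, 9, 10, 15, 18, 30, 45, 90]
Product = n^(d(n)/2) = 90^(12/2)
Product = 531441000000


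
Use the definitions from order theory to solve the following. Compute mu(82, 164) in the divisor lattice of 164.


In a divisor lattice, mu(a,b) = mu(b/a) where mu is the classical Mobius function.
b/a = 164/82 = 2
Prime factorization of 2: primes [2]
2 is squarefree with 1 prime factor(s), so mu(2) = (-1)^1 = -1


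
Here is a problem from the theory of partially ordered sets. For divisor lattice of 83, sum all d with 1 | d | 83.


Interval [1,83] in divisors of 83: [1, 83]
Sum = 84


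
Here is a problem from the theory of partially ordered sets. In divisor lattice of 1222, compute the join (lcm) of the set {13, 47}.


In a divisor lattice, join = lcm (least common multiple).
Compute lcm iteratively: start with first element, then lcm(current, next).
Elements: [13, 47]
lcm(13,47) = 611
Final lcm = 611


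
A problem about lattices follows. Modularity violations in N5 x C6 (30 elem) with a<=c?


Modular law: if a <= c then a v (b ^ c) = (a v b) ^ c.
Check all triples (a,b,c) with a <= c among 30 elements.
  e.g. a=(a,0), b=(c,0), c=(b,0): lhs=(a,0) != rhs=(b,0)
  e.g. a=(a,0), b=(c,1), c=(b,0): lhs=(a,0) != rhs=(b,0)
Total violating triples: 126


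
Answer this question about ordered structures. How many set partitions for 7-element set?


B(n) = number of set partitions of an n-element set.
B(n) satisfies the recurrence: B(n+1) = sum_k C(n,k)*B(k).
B(7) = 877


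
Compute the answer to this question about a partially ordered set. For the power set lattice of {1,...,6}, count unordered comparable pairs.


A comparable pair {a,b} has a < b or b < a in the order.
Count unordered pairs where one element is strictly below the other.
Examples: {{},{1}}, {{},{2}}, {{},{3}}, {{},{4}}, ...
Total comparable pairs: 665


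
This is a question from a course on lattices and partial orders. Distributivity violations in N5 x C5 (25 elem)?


Distributive law: a ^ (b v c) = (a ^ b) v (a ^ c).
Check all 25^3 = 15625 ordered triples (a,b,c).
  e.g. a=(b,0), b=(a,0), c=(c,0): lhs=(b,0) != rhs=(a,0)
  e.g. a=(b,0), b=(a,0), c=(c,1): lhs=(b,0) != rhs=(a,0)
Total violating triples: 250


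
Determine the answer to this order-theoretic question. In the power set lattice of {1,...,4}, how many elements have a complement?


An element a is complemented if some b has a meet b = bottom, a join b = top.
every subset A has complement S\A, so all elements are complemented.
Complemented elements: {}, {1}, {2}, {3}, {4}, {1,2}, ... (10 more)
Count: 16


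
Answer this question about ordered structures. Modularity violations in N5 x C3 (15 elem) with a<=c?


Modular law: if a <= c then a v (b ^ c) = (a v b) ^ c.
Check all triples (a,b,c) with a <= c among 15 elements.
  e.g. a=(a,0), b=(c,0), c=(b,0): lhs=(a,0) != rhs=(b,0)
  e.g. a=(a,0), b=(c,1), c=(b,0): lhs=(a,0) != rhs=(b,0)
Total violating triples: 18


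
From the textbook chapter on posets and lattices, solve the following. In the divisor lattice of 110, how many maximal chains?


A maximal chain goes from the minimum element to a maximal element via cover relations.
Counting all min-to-max paths in the cover graph.
Total maximal chains: 6


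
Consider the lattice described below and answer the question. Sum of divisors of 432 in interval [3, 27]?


Interval [3,27] in divisors of 432: [3, 9, 27]
Sum = 39


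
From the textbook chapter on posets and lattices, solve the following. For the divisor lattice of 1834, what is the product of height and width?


Height = length of longest chain minus 1; width = size of largest antichain.
A maximum chain: 1 | 131 | 917 | 1834  (height 3).
A maximum antichain: {2, 7, 131}  (width 3).
Product = 3 * 3 = 9


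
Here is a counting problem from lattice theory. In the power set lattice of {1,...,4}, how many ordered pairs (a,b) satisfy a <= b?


The order relation is {(a,b) : a <= b}, reflexive so it includes (a,a).
Examples: ({},{}), ({},{1,2}), ({},{1,2,3}), ({},{1,2,3,4}), ({},{1,2,4}), ...
Total ordered pairs: 81
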